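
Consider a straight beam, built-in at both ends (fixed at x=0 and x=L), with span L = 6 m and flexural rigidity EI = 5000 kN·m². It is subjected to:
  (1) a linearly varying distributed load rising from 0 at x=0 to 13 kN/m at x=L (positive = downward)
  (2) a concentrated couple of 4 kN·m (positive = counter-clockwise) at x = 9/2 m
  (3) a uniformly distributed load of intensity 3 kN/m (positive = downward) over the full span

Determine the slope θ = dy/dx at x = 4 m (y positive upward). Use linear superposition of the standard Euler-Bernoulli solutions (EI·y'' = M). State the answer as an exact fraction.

θ(4) = 589/225000 rad

Load 1 — triangular load w₀=13 kN/m (0→w₀ over full span):
  θ_1 = -w₀(2x(L-x)(L-2x)(x+2L)+x²(L-x)²)/(120LEI) = -13·(2·4·(6-4)·(6-2·4)·(4+2·6)+4²·(6-4)²)/(120·6·5000) = 91/56250 rad
Load 2 — applied couple M₀=4 kN·m at a=9/2 m (b=L-a=3/2):
  θ_2 = (R_Ax²/2 - M_Ax)/EI  [x≤a] with R_A=3/4, M_A=5/4 = ((3/4)·4²/2 - (5/4)·4)/5000 = 1/5000 rad
Load 3 — uniform load w=3 kN/m over full span:
  θ_3 = -wx(L-x)(L-2x)/(12EI) = -3·4·(6-4)·(6-2·4)/(12·5000) = 1/1250 rad
Superposition: θ = Σ θ_i = 589/225000 rad ≈ 0.002618 rad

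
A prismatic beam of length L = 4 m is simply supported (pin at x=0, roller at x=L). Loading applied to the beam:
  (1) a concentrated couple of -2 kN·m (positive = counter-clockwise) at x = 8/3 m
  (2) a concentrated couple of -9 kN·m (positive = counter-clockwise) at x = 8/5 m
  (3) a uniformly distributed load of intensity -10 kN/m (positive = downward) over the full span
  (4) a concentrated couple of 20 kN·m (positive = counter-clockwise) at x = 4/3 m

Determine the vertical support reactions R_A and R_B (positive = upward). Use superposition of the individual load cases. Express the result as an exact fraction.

Load 1 — applied couple M₀=-2 kN·m at a=8/3 m (b=L-a=4/3):
  R_A = M₀/L = (-2)/4 = -1/2 kN
  R_B = -M₀/L = -(-2)/4 = 1/2 kN
Load 2 — applied couple M₀=-9 kN·m at a=8/5 m (b=L-a=12/5):
  R_A = M₀/L = (-9)/4 = -9/4 kN
  R_B = -M₀/L = -(-9)/4 = 9/4 kN
Load 3 — uniform load w=-10 kN/m over full span:
  R_A = wL/2 = (-10)·4/2 = -20 kN
  R_B = wL/2 = (-10)·4/2 = -20 kN
Load 4 — applied couple M₀=20 kN·m at a=4/3 m (b=L-a=8/3):
  R_A = M₀/L = 20/4 = 5 kN
  R_B = -M₀/L = -20/4 = -5 kN
Superposition: R_A = -71/4 kN, R_B = -89/4 kN

R_A = -71/4 kN, R_B = -89/4 kN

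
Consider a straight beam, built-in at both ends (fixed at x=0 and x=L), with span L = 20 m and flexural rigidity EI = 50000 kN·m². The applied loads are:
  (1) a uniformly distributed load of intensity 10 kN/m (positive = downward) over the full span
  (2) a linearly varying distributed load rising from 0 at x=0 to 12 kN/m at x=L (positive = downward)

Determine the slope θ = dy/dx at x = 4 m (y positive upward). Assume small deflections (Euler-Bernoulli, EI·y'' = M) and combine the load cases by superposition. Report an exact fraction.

θ(4) = -312/15625 rad

Load 1 — uniform load w=10 kN/m over full span:
  θ_1 = -wx(L-x)(L-2x)/(12EI) = -10·4·(20-4)·(20-2·4)/(12·50000) = -8/625 rad
Load 2 — triangular load w₀=12 kN/m (0→w₀ over full span):
  θ_2 = -w₀(2x(L-x)(L-2x)(x+2L)+x²(L-x)²)/(120LEI) = -12·(2·4·(20-4)·(20-2·4)·(4+2·20)+4²·(20-4)²)/(120·20·50000) = -112/15625 rad
Superposition: θ = Σ θ_i = -312/15625 rad ≈ -0.019968 rad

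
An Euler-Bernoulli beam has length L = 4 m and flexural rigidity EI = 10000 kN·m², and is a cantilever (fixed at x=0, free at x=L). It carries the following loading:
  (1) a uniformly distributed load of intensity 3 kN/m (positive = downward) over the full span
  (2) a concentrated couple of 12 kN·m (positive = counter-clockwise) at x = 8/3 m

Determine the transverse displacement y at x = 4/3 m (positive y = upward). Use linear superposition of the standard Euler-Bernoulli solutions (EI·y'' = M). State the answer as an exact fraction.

Load 1 — uniform load w=3 kN/m over full span:
  y_1 = -wx²(x²-4Lx+6L²)/(24EI) = -3·(4/3)²·((4/3)²-4·4·(4/3)+6·4²)/(24·10000) = -86/50625 m
Load 2 — applied couple M₀=12 kN·m at a=8/3 m (b=L-a=4/3):
  y_2 = M₀x²/(2EI)  [x≤a] = 12·(4/3)²/(2·10000) = 2/1875 m
Superposition: y = Σ y_i = -32/50625 m ≈ -0.000632 m

y(4/3) = -32/50625 m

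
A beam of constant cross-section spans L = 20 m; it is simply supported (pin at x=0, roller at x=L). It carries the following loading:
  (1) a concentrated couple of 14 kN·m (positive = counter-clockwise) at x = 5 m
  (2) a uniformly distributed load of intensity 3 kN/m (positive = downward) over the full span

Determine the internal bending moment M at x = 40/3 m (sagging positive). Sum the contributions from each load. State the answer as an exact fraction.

M(40/3) = 386/3 kN·m

Load 1 — applied couple M₀=14 kN·m at a=5 m (b=L-a=15):
  M_1 = M₀x/L - M₀  [x>a] = 14·(40/3)/20 - 14 = -14/3 kN·m
Load 2 — uniform load w=3 kN/m over full span:
  M_2 = wx(L-x)/2 = 3·(40/3)·(20-(40/3))/2 = 400/3 kN·m
Superposition: M = Σ M_i = 386/3 kN·m ≈ 128.666667 kN·m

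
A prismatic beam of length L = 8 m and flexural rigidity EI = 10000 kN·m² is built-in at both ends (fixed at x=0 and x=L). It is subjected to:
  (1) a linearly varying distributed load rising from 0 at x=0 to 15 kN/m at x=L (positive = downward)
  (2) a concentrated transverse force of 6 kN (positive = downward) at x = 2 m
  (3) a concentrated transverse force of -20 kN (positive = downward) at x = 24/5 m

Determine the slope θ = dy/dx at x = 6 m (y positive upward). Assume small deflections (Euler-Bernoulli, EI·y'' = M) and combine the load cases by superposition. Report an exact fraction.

Load 1 — triangular load w₀=15 kN/m (0→w₀ over full span):
  θ_1 = -w₀(2x(L-x)(L-2x)(x+2L)+x²(L-x)²)/(120LEI) = -15·(2·6·(8-6)·(8-2·6)·(6+2·8)+6²·(8-6)²)/(120·8·10000) = 123/40000 rad
Load 2 — point force P=6 kN at a=2 m (b=L-a=6):
  θ_2 = Pa²(L-x)(2bL-(3b+a)(L-x))/(2L³EI)  [x>a] = 6·2²·(8-6)·(2·6·8-(3·6+2)·(8-6))/(2·8³·10000) = 21/80000 rad
Load 3 — point force P=-20 kN at a=24/5 m (b=L-a=16/5):
  θ_3 = Pa²(L-x)(2bL-(3b+a)(L-x))/(2L³EI)  [x>a] = (-20)·(24/5)²·(8-6)·(2·(16/5)·8-(3·(16/5)+(24/5))·(8-6))/(2·8³·10000) = -63/31250 rad
Superposition: θ = Σ θ_i = 2643/2000000 rad ≈ 0.001321 rad

θ(6) = 2643/2000000 rad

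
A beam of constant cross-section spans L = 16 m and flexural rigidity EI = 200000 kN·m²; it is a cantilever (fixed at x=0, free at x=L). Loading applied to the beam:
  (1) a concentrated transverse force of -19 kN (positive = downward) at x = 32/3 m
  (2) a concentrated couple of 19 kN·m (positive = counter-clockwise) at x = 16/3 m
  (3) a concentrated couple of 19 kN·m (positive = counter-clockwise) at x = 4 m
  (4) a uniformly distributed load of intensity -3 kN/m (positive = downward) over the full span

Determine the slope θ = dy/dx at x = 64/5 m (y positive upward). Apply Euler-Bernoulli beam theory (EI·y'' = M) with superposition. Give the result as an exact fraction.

Load 1 — point force P=-19 kN at a=32/3 m (b=L-a=16/3):
  θ_1 = -Pa²/(2EI)  [x>a] = -(-19)·(32/3)²/(2·200000) = 152/28125 rad
Load 2 — applied couple M₀=19 kN·m at a=16/3 m (b=L-a=32/3):
  θ_2 = M₀a/EI  [x>a] = 19·(16/3)/200000 = 19/37500 rad
Load 3 — applied couple M₀=19 kN·m at a=4 m (b=L-a=12):
  θ_3 = M₀a/EI  [x>a] = 19·4/200000 = 19/50000 rad
Load 4 — uniform load w=-3 kN/m over full span:
  θ_4 = -wx(x²-3Lx+3L²)/(6EI) = -(-3)·(64/5)·((64/5)²-3·16·(64/5)+3·16²)/(6·200000) = 3968/390625 rad
Superposition: θ = Σ θ_i = 925267/56250000 rad ≈ 0.016449 rad

θ(64/5) = 925267/56250000 rad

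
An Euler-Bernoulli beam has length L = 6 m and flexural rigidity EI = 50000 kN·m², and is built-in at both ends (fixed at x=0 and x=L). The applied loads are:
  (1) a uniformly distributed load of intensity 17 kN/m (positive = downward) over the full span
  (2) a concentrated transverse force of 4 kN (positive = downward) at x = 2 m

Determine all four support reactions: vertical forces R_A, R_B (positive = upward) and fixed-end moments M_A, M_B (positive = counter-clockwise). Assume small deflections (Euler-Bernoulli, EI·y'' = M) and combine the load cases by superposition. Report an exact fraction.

R_A = 1457/27 kN, M_A = 491/9 kN·m, R_B = 1405/27 kN, M_B = -475/9 kN·m

Load 1 — uniform load w=17 kN/m over full span:
  R_A = wL/2 = 17·6/2 = 51 kN
  M_A = wL²/12 = 17·6²/12 = 51 kN·m
  R_B = wL/2 = 17·6/2 = 51 kN
  M_B = -wL²/12 = -17·6²/12 = -51 kN·m
Load 2 — point force P=4 kN at a=2 m (b=L-a=4):
  R_A = Pb²(3a+b)/L³ = 4·4²·(3·2+4)/6³ = 80/27 kN
  M_A = Pab²/L² = 4·2·4²/6² = 32/9 kN·m
  R_B = Pa²(a+3b)/L³ = 4·2²·(2+3·4)/6³ = 28/27 kN
  M_B = -Pa²b/L² = -4·2²·4/6² = -16/9 kN·m
Superposition: R_A = 1457/27 kN, M_A = 491/9 kN·m, R_B = 1405/27 kN, M_B = -475/9 kN·m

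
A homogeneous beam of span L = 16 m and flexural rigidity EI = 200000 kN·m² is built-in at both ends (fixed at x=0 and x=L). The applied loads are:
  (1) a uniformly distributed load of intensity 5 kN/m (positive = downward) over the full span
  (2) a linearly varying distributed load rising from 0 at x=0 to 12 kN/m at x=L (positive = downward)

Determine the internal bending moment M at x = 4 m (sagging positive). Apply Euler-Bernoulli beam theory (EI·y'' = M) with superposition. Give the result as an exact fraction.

Load 1 — uniform load w=5 kN/m over full span:
  M_1 = wLx/2 - wL²/12 - wx²/2 = 5·16·4/2 - 5·16²/12 - 5·4²/2 = 40/3 kN·m
Load 2 — triangular load w₀=12 kN/m (0→w₀ over full span):
  M_2 = 3w₀Lx/20 - w₀L²/30 - w₀x³/(6L) = 3·12·16·4/20 - 12·16²/30 - 12·4³/(6·16) = 24/5 kN·m
Superposition: M = Σ M_i = 272/15 kN·m ≈ 18.133333 kN·m

M(4) = 272/15 kN·m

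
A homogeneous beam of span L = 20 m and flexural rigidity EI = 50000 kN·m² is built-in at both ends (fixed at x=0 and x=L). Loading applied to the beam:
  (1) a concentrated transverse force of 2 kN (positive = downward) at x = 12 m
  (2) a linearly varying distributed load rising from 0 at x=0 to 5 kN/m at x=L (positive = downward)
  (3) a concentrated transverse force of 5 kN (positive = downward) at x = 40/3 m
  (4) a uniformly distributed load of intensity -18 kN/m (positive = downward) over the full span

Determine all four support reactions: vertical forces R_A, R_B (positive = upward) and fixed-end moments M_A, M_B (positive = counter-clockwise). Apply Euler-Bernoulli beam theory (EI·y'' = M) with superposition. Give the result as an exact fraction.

Load 1 — point force P=2 kN at a=12 m (b=L-a=8):
  R_A = Pb²(3a+b)/L³ = 2·8²·(3·12+8)/20³ = 88/125 kN
  M_A = Pab²/L² = 2·12·8²/20² = 96/25 kN·m
  R_B = Pa²(a+3b)/L³ = 2·12²·(12+3·8)/20³ = 162/125 kN
  M_B = -Pa²b/L² = -2·12²·8/20² = -144/25 kN·m
Load 2 — triangular load w₀=5 kN/m (0→w₀ over full span):
  R_A = 3w₀L/20 = 3·5·20/20 = 15 kN
  M_A = w₀L²/30 = 5·20²/30 = 200/3 kN·m
  R_B = 7w₀L/20 = 7·5·20/20 = 35 kN
  M_B = -w₀L²/20 = -5·20²/20 = -100 kN·m
Load 3 — point force P=5 kN at a=40/3 m (b=L-a=20/3):
  R_A = Pb²(3a+b)/L³ = 5·(20/3)²·(3·(40/3)+(20/3))/20³ = 35/27 kN
  M_A = Pab²/L² = 5·(40/3)·(20/3)²/20² = 200/27 kN·m
  R_B = Pa²(a+3b)/L³ = 5·(40/3)²·((40/3)+3·(20/3))/20³ = 100/27 kN
  M_B = -Pa²b/L² = -5·(40/3)²·(20/3)/20² = -400/27 kN·m
Load 4 — uniform load w=-18 kN/m over full span:
  R_A = wL/2 = (-18)·20/2 = -180 kN
  M_A = wL²/12 = (-18)·20²/12 = -600 kN·m
  R_B = wL/2 = (-18)·20/2 = -180 kN
  M_B = -wL²/12 = -(-18)·20²/12 = 600 kN·m
Superposition: R_A = -550124/3375 kN, M_A = -352408/675 kN·m, R_B = -472501/3375 kN, M_B = 323612/675 kN·m

R_A = -550124/3375 kN, M_A = -352408/675 kN·m, R_B = -472501/3375 kN, M_B = 323612/675 kN·m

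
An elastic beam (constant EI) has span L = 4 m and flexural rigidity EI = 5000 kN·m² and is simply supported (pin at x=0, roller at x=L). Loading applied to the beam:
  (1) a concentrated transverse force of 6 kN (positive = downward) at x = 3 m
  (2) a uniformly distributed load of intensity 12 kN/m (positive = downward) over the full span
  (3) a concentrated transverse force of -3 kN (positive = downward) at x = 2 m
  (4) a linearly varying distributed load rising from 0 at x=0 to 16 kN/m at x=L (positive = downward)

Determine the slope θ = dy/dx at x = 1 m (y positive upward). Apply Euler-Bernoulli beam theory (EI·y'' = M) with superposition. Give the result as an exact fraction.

Load 1 — point force P=6 kN at a=3 m (b=L-a=1):
  θ_1 = -Pb(L²-b²-3x²)/(6LEI)  [x≤a] = -6·1·(4²-1²-3·1²)/(6·4·5000) = -3/5000 rad
Load 2 — uniform load w=12 kN/m over full span:
  θ_2 = -w(L³-6Lx²+4x³)/(24EI) = -12·(4³-6·4·1²+4·1³)/(24·5000) = -11/2500 rad
Load 3 — point force P=-3 kN at a=2 m (b=L-a=2):
  θ_3 = -Pb(L²-b²-3x²)/(6LEI)  [x≤a] = -(-3)·2·(4²-2²-3·1²)/(6·4·5000) = 9/20000 rad
Load 4 — triangular load w₀=16 kN/m (0→w₀ over full span):
  θ_4 = -w₀(7L⁴-30L²x²+15x⁴)/(360LEI) = -16·(7·4⁴-30·4²·1²+15·1⁴)/(360·4·5000) = -1327/450000 rad
Superposition: θ = Σ θ_i = -6749/900000 rad ≈ -0.007499 rad

θ(1) = -6749/900000 rad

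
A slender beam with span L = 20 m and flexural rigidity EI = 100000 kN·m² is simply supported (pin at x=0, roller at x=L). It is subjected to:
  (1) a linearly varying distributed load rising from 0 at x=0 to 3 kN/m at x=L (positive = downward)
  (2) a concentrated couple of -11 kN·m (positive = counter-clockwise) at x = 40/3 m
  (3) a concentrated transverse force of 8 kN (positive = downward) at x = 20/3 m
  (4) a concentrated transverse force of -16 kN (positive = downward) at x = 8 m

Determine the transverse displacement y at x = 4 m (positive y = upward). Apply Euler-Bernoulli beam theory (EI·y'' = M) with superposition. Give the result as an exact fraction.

y(4) = -219359/25312500 m

Load 1 — triangular load w₀=3 kN/m (0→w₀ over full span):
  y_1 = -w₀x(7L⁴-10L²x²+3x⁴)/(360LEI) = -3·4·(7·20⁴-10·20²·4²+3·4⁴)/(360·20·100000) = -1376/78125 m
Load 2 — applied couple M₀=-11 kN·m at a=40/3 m (b=L-a=20/3):
  y_2 = (M₀x³/(6L)+C₁x)/EI  [x≤a] with C₁=M₀(3b²-L²)/(6L)=220/9 = ((-11)·4³/(6·20)+(220/9)·4)/100000 = 517/562500 m
Load 3 — point force P=8 kN at a=20/3 m (b=L-a=40/3):
  y_3 = -Pbx(L²-b²-x²)/(6LEI)  [x≤a] = -8·(40/3)·4·(20²-(40/3)²-4²)/(6·20·100000) = -1856/253125 m
Load 4 — point force P=-16 kN at a=8 m (b=L-a=12):
  y_4 = -Pbx(L²-b²-x²)/(6LEI)  [x≤a] = -(-16)·12·4·(20²-12²-4²)/(6·20·100000) = 48/3125 m
Superposition: y = Σ y_i = -219359/25312500 m ≈ -0.008666 m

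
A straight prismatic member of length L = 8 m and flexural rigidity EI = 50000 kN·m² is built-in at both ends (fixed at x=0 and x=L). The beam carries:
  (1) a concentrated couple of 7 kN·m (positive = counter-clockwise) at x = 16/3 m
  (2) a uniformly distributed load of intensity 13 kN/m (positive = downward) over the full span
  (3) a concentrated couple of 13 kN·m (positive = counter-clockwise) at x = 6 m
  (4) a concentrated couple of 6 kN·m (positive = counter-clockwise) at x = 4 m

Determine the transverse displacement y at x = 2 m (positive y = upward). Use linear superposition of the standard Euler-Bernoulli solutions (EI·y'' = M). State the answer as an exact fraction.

Load 1 — applied couple M₀=7 kN·m at a=16/3 m (b=L-a=8/3):
  y_1 = (R_Ax³/6 - M_Ax²/2)/EI  [x≤a] with R_A=7/6, M_A=7/3 = ((7/6)·2³/6 - (7/3)·2²/2)/50000 = -7/112500 m
Load 2 — uniform load w=13 kN/m over full span:
  y_2 = -wx²(L-x)²/(24EI) = -13·2²·(8-2)²/(24·50000) = -39/25000 m
Load 3 — applied couple M₀=13 kN·m at a=6 m (b=L-a=2):
  y_3 = (R_Ax³/6 - M_Ax²/2)/EI  [x≤a] with R_A=117/64, M_A=65/16 = ((117/64)·2³/6 - (65/16)·2²/2)/50000 = -91/800000 m
Load 4 — applied couple M₀=6 kN·m at a=4 m (b=L-a=4):
  y_4 = (R_Ax³/6 - M_Ax²/2)/EI  [x≤a] with R_A=9/8, M_A=3/2 = ((9/8)·2³/6 - (3/2)·2²/2)/50000 = -3/100000 m
Superposition: y = Σ y_i = -2543/1440000 m ≈ -0.001766 m

y(2) = -2543/1440000 m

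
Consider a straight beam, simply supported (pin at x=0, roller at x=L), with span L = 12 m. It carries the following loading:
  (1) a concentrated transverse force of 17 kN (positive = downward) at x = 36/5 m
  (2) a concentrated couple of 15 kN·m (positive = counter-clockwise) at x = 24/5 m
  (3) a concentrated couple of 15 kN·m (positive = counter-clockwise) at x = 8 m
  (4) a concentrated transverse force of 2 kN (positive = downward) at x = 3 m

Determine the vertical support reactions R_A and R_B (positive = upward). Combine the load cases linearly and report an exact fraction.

R_A = 54/5 kN, R_B = 41/5 kN

Load 1 — point force P=17 kN at a=36/5 m (b=L-a=24/5):
  R_A = Pb/L = 17·(24/5)/12 = 34/5 kN
  R_B = Pa/L = 17·(36/5)/12 = 51/5 kN
Load 2 — applied couple M₀=15 kN·m at a=24/5 m (b=L-a=36/5):
  R_A = M₀/L = 15/12 = 5/4 kN
  R_B = -M₀/L = -15/12 = -5/4 kN
Load 3 — applied couple M₀=15 kN·m at a=8 m (b=L-a=4):
  R_A = M₀/L = 15/12 = 5/4 kN
  R_B = -M₀/L = -15/12 = -5/4 kN
Load 4 — point force P=2 kN at a=3 m (b=L-a=9):
  R_A = Pb/L = 2·9/12 = 3/2 kN
  R_B = Pa/L = 2·3/12 = 1/2 kN
Superposition: R_A = 54/5 kN, R_B = 41/5 kN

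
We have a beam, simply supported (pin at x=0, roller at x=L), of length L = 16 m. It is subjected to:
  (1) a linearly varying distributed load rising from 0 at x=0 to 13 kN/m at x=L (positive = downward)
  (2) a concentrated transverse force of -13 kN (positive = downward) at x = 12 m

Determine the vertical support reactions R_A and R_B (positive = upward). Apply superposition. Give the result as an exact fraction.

R_A = 377/12 kN, R_B = 715/12 kN

Load 1 — triangular load w₀=13 kN/m (0→w₀ over full span):
  R_A = w₀L/6 = 13·16/6 = 104/3 kN
  R_B = w₀L/3 = 13·16/3 = 208/3 kN
Load 2 — point force P=-13 kN at a=12 m (b=L-a=4):
  R_A = Pb/L = (-13)·4/16 = -13/4 kN
  R_B = Pa/L = (-13)·12/16 = -39/4 kN
Superposition: R_A = 377/12 kN, R_B = 715/12 kN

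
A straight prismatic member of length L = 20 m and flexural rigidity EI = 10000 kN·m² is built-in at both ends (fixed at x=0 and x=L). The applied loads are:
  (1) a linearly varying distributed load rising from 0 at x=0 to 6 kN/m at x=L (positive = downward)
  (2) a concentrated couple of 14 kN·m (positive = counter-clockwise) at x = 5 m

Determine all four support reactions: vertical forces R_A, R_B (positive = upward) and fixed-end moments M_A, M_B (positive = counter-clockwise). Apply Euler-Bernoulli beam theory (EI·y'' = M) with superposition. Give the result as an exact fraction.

Load 1 — triangular load w₀=6 kN/m (0→w₀ over full span):
  R_A = 3w₀L/20 = 3·6·20/20 = 18 kN
  M_A = w₀L²/30 = 6·20²/30 = 80 kN·m
  R_B = 7w₀L/20 = 7·6·20/20 = 42 kN
  M_B = -w₀L²/20 = -6·20²/20 = -120 kN·m
Load 2 — applied couple M₀=14 kN·m at a=5 m (b=L-a=15):
  R_A = 6M₀ab/L³ = 6·14·5·15/20³ = 63/80 kN
  M_A = M₀b(2a-b)/L² = 14·15·(2·5-15)/20² = -21/8 kN·m
  R_B = -6M₀ab/L³ = -6·14·5·15/20³ = -63/80 kN
  M_B = M₀a(2b-a)/L² = 14·5·(2·15-5)/20² = 35/8 kN·m
Superposition: R_A = 1503/80 kN, M_A = 619/8 kN·m, R_B = 3297/80 kN, M_B = -925/8 kN·m

R_A = 1503/80 kN, M_A = 619/8 kN·m, R_B = 3297/80 kN, M_B = -925/8 kN·m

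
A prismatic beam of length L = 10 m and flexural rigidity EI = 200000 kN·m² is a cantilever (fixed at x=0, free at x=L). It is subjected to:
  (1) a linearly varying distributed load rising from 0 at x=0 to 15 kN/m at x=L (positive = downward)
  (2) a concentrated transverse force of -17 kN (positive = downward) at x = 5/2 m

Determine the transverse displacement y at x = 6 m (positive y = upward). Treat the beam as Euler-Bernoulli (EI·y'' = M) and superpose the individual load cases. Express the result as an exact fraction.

Load 1 — triangular load w₀=15 kN/m (0→w₀ over full span):
  y_1 = (w₀Lx³/12-w₀L²x²/6-w₀x⁵/(120L))/EI = (15·10·6³/12-15·10²·6²/6-15·6⁵/(120·10))/200000 = -15993/500000 m
Load 2 — point force P=-17 kN at a=5/2 m (b=L-a=15/2):
  y_2 = -Pa²(3x-a)/(6EI)  [x>a] = -(-17)·(5/2)²·(3·6-(5/2))/(6·200000) = 527/384000 m
Superposition: y = Σ y_i = -1469453/48000000 m ≈ -0.030614 m

y(6) = -1469453/48000000 m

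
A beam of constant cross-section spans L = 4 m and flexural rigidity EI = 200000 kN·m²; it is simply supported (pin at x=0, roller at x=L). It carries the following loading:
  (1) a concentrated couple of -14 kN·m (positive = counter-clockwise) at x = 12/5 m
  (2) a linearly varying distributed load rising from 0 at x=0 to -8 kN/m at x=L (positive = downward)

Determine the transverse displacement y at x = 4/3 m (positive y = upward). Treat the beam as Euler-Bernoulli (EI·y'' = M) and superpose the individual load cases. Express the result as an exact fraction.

Load 1 — applied couple M₀=-14 kN·m at a=12/5 m (b=L-a=8/5):
  y_1 = (M₀x³/(6L)+C₁x)/EI  [x≤a] with C₁=M₀(3b²-L²)/(6L)=364/75 = ((-14)·(4/3)³/(6·4)+(364/75)·(4/3))/200000 = 161/6328125 m
Load 2 — triangular load w₀=-8 kN/m (0→w₀ over full span):
  y_2 = -w₀x(7L⁴-10L²x²+3x⁴)/(360LEI) = -(-8)·(4/3)·(7·4⁴-10·4²·(4/3)²+3·(4/3)⁴)/(360·4·200000) = 128/2278125 m
Superposition: y = Σ y_i = 4649/56953125 m ≈ 0.000082 m

y(4/3) = 4649/56953125 m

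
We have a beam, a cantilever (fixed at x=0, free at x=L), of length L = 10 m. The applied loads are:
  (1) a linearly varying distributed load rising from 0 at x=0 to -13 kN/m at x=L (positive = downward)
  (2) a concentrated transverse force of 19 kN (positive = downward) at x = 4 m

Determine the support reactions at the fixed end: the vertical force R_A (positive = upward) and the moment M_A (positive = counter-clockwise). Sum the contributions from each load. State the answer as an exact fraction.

Load 1 — triangular load w₀=-13 kN/m (0→w₀ over full span):
  R_A = w₀L/2 = (-13)·10/2 = -65 kN
  M_A = w₀L²/3 = (-13)·10²/3 = -1300/3 kN·m
Load 2 — point force P=19 kN at a=4 m (b=L-a=6):
  R_A = P = 19 kN
  M_A = Pa = 19·4 = 76 kN·m
Superposition: R_A = -46 kN, M_A = -1072/3 kN·m

R_A = -46 kN, M_A = -1072/3 kN·m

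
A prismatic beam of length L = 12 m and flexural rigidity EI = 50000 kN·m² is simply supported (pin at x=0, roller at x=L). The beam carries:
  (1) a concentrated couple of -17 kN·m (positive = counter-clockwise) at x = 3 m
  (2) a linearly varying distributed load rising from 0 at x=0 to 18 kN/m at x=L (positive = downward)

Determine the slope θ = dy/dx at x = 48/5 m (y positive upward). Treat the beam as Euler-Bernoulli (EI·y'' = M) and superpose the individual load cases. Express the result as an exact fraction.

Load 1 — applied couple M₀=-17 kN·m at a=3 m (b=L-a=9):
  θ_1 = (M₀x²/(2L)-M₀(x-a)+C₁)/EI  [x>a] with C₁=M₀(3b²-L²)/(6L)=-187/8 = ((-17)·(48/5)²/(2·12)-(-17)·((48/5)-3)+(-187/8))/50000 = 4709/10000000 rad
Load 2 — triangular load w₀=18 kN/m (0→w₀ over full span):
  θ_2 = -w₀(7L⁴-30L²x²+15x⁴)/(360LEI) = -18·(7·12⁴-30·12²·(48/5)²+15·(48/5)⁴)/(360·12·50000) = 20439/1953125 rad
Superposition: θ = Σ θ_i = 2733917/250000000 rad ≈ 0.010936 rad

θ(48/5) = 2733917/250000000 rad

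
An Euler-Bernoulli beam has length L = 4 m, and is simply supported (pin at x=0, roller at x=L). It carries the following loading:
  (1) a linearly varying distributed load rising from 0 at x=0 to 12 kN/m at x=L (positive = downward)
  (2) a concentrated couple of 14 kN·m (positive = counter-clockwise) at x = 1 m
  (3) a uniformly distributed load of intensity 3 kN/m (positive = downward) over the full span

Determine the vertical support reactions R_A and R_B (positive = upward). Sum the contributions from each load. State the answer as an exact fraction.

Load 1 — triangular load w₀=12 kN/m (0→w₀ over full span):
  R_A = w₀L/6 = 12·4/6 = 8 kN
  R_B = w₀L/3 = 12·4/3 = 16 kN
Load 2 — applied couple M₀=14 kN·m at a=1 m (b=L-a=3):
  R_A = M₀/L = 14/4 = 7/2 kN
  R_B = -M₀/L = -14/4 = -7/2 kN
Load 3 — uniform load w=3 kN/m over full span:
  R_A = wL/2 = 3·4/2 = 6 kN
  R_B = wL/2 = 3·4/2 = 6 kN
Superposition: R_A = 35/2 kN, R_B = 37/2 kN

R_A = 35/2 kN, R_B = 37/2 kN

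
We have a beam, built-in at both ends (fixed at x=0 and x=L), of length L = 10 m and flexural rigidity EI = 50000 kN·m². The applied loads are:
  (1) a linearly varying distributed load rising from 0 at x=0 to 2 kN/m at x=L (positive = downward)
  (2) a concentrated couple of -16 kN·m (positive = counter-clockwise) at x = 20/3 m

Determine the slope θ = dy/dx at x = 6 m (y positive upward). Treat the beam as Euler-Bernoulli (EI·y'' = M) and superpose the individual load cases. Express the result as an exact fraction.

θ(6) = -1/15625 rad

Load 1 — triangular load w₀=2 kN/m (0→w₀ over full span):
  θ_1 = -w₀(2x(L-x)(L-2x)(x+2L)+x²(L-x)²)/(120LEI) = -2·(2·6·(10-6)·(10-2·6)·(6+2·10)+6²·(10-6)²)/(120·10·50000) = 1/15625 rad
Load 2 — applied couple M₀=-16 kN·m at a=20/3 m (b=L-a=10/3):
  θ_2 = (R_Ax²/2 - M_Ax)/EI  [x≤a] with R_A=-32/15, M_A=-16/3 = ((-32/15)·6²/2 - (-16/3)·6)/50000 = -2/15625 rad
Superposition: θ = Σ θ_i = -1/15625 rad ≈ -0.000064 rad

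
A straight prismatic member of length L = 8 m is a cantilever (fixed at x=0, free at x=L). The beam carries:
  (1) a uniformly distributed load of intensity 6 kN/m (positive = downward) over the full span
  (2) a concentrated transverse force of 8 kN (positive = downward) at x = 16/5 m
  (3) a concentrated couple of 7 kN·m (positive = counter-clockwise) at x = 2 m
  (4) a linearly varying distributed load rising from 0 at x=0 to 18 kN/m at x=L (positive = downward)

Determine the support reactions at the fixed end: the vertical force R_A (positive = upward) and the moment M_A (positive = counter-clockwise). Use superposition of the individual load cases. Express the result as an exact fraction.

Load 1 — uniform load w=6 kN/m over full span:
  R_A = wL = 6·8 = 48 kN
  M_A = wL²/2 = 6·8²/2 = 192 kN·m
Load 2 — point force P=8 kN at a=16/5 m (b=L-a=24/5):
  R_A = P = 8 kN
  M_A = Pa = 8·(16/5) = 128/5 kN·m
Load 3 — applied couple M₀=7 kN·m at a=2 m (b=L-a=6):
  R_A = 0 kN
  M_A = -M₀ = -7 kN·m
Load 4 — triangular load w₀=18 kN/m (0→w₀ over full span):
  R_A = w₀L/2 = 18·8/2 = 72 kN
  M_A = w₀L²/3 = 18·8²/3 = 384 kN·m
Superposition: R_A = 128 kN, M_A = 2973/5 kN·m

R_A = 128 kN, M_A = 2973/5 kN·m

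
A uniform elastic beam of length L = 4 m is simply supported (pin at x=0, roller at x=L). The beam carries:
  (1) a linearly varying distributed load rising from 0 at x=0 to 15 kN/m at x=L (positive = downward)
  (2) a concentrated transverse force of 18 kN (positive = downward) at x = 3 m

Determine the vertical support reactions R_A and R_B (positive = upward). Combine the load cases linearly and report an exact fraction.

Load 1 — triangular load w₀=15 kN/m (0→w₀ over full span):
  R_A = w₀L/6 = 15·4/6 = 10 kN
  R_B = w₀L/3 = 15·4/3 = 20 kN
Load 2 — point force P=18 kN at a=3 m (b=L-a=1):
  R_A = Pb/L = 18·1/4 = 9/2 kN
  R_B = Pa/L = 18·3/4 = 27/2 kN
Superposition: R_A = 29/2 kN, R_B = 67/2 kN

R_A = 29/2 kN, R_B = 67/2 kN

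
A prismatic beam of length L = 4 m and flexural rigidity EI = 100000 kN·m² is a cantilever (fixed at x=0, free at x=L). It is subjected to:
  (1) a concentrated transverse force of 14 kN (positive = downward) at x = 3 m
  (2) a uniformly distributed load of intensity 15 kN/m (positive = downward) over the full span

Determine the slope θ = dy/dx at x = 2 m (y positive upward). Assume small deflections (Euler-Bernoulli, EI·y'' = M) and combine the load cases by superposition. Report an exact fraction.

Load 1 — point force P=14 kN at a=3 m (b=L-a=1):
  θ_1 = -Px(2a-x)/(2EI)  [x≤a] = -14·2·(2·3-2)/(2·100000) = -7/12500 rad
Load 2 — uniform load w=15 kN/m over full span:
  θ_2 = -wx(x²-3Lx+3L²)/(6EI) = -15·2·(2²-3·4·2+3·4²)/(6·100000) = -7/5000 rad
Superposition: θ = Σ θ_i = -49/25000 rad ≈ -0.001960 rad

θ(2) = -49/25000 rad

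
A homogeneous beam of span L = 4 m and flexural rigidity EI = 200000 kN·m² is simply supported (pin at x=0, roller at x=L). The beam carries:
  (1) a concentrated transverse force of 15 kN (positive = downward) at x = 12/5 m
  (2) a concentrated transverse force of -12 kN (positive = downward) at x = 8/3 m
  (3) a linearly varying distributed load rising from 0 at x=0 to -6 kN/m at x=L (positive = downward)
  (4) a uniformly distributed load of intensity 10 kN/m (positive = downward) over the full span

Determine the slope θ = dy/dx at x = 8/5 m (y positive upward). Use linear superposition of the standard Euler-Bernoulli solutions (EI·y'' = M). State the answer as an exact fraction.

θ(8/5) = -6893/210937500 rad

Load 1 — point force P=15 kN at a=12/5 m (b=L-a=8/5):
  θ_1 = -Pb(L²-b²-3x²)/(6LEI)  [x≤a] = -15·(8/5)·(4²-(8/5)²-3·(8/5)²)/(6·4·200000) = -9/312500 rad
Load 2 — point force P=-12 kN at a=8/3 m (b=L-a=4/3):
  θ_2 = -Pb(L²-b²-3x²)/(6LEI)  [x≤a] = -(-12)·(4/3)·(4²-(4/3)²-3·(8/5)²)/(6·4·200000) = 46/2109375 rad
Load 3 — triangular load w₀=-6 kN/m (0→w₀ over full span):
  θ_3 = -w₀(7L⁴-30L²x²+15x⁴)/(360LEI) = -(-6)·(7·4⁴-30·4²·(8/5)²+15·(8/5)⁴)/(360·4·200000) = 323/23437500 rad
Load 4 — uniform load w=10 kN/m over full span:
  θ_4 = -w(L³-6Lx²+4x³)/(24EI) = -10·(4³-6·4·(8/5)²+4·(8/5)³)/(24·200000) = -37/937500 rad
Superposition: θ = Σ θ_i = -6893/210937500 rad ≈ -0.000033 rad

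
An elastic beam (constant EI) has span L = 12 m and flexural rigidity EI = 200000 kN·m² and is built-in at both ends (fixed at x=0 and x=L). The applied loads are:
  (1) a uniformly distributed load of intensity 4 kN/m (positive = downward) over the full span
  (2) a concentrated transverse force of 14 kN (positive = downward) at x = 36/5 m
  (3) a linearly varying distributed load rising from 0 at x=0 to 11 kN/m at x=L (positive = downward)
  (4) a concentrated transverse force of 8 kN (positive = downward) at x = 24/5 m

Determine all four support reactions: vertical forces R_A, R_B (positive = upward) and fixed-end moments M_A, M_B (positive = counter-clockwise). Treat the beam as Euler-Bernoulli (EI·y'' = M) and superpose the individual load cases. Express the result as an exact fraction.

Load 1 — uniform load w=4 kN/m over full span:
  R_A = wL/2 = 4·12/2 = 24 kN
  M_A = wL²/12 = 4·12²/12 = 48 kN·m
  R_B = wL/2 = 4·12/2 = 24 kN
  M_B = -wL²/12 = -4·12²/12 = -48 kN·m
Load 2 — point force P=14 kN at a=36/5 m (b=L-a=24/5):
  R_A = Pb²(3a+b)/L³ = 14·(24/5)²·(3·(36/5)+(24/5))/12³ = 616/125 kN
  M_A = Pab²/L² = 14·(36/5)·(24/5)²/12² = 2016/125 kN·m
  R_B = Pa²(a+3b)/L³ = 14·(36/5)²·((36/5)+3·(24/5))/12³ = 1134/125 kN
  M_B = -Pa²b/L² = -14·(36/5)²·(24/5)/12² = -3024/125 kN·m
Load 3 — triangular load w₀=11 kN/m (0→w₀ over full span):
  R_A = 3w₀L/20 = 3·11·12/20 = 99/5 kN
  M_A = w₀L²/30 = 11·12²/30 = 264/5 kN·m
  R_B = 7w₀L/20 = 7·11·12/20 = 231/5 kN
  M_B = -w₀L²/20 = -11·12²/20 = -396/5 kN·m
Load 4 — point force P=8 kN at a=24/5 m (b=L-a=36/5):
  R_A = Pb²(3a+b)/L³ = 8·(36/5)²·(3·(24/5)+(36/5))/12³ = 648/125 kN
  M_A = Pab²/L² = 8·(24/5)·(36/5)²/12² = 1728/125 kN·m
  R_B = Pa²(a+3b)/L³ = 8·(24/5)²·((24/5)+3·(36/5))/12³ = 352/125 kN
  M_B = -Pa²b/L² = -8·(24/5)²·(36/5)/12² = -1152/125 kN·m
Superposition: R_A = 6739/125 kN, M_A = 16344/125 kN·m, R_B = 10261/125 kN, M_B = -20076/125 kN·m

R_A = 6739/125 kN, M_A = 16344/125 kN·m, R_B = 10261/125 kN, M_B = -20076/125 kN·m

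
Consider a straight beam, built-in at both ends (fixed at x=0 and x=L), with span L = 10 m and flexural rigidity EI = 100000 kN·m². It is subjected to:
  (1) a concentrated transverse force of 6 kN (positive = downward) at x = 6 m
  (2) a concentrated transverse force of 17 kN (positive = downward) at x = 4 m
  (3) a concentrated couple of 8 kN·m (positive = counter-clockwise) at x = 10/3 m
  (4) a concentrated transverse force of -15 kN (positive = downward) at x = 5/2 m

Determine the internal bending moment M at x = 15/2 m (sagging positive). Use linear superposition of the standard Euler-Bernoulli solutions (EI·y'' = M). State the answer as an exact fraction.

M(15/2) = 1427/1600 kN·m

Load 1 — point force P=6 kN at a=6 m (b=L-a=4):
  M_1 = Pa²(a+3b)(L-x)/L³ - Pa²b/L²  [x>a] = 6·6²·(6+3·4)·(10-(15/2))/10³ - 6·6²·4/10² = 27/25 kN·m
Load 2 — point force P=17 kN at a=4 m (b=L-a=6):
  M_2 = Pa²(a+3b)(L-x)/L³ - Pa²b/L²  [x>a] = 17·4²·(4+3·6)·(10-(15/2))/10³ - 17·4²·6/10² = -34/25 kN·m
Load 3 — applied couple M₀=8 kN·m at a=10/3 m (b=L-a=20/3):
  M_3 = R_Ax - M_A - M₀  [x>a] with R_A=16/15, M_A=0 = (16/15)·(15/2) - 0 - 8 = 0 kN·m
Load 4 — point force P=-15 kN at a=5/2 m (b=L-a=15/2):
  M_4 = Pa²(a+3b)(L-x)/L³ - Pa²b/L²  [x>a] = (-15)·(5/2)²·((5/2)+3·(15/2))·(10-(15/2))/10³ - (-15)·(5/2)²·(15/2)/10² = 75/64 kN·m
Superposition: M = Σ M_i = 1427/1600 kN·m ≈ 0.891875 kN·m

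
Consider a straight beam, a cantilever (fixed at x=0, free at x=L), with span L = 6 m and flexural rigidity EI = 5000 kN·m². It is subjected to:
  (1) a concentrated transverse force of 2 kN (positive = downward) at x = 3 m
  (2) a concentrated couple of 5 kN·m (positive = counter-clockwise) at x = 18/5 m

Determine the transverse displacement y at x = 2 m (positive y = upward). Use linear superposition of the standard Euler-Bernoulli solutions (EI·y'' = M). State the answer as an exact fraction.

Load 1 — point force P=2 kN at a=3 m (b=L-a=3):
  y_1 = -Px²(3a-x)/(6EI)  [x≤a] = -2·2²·(3·3-2)/(6·5000) = -7/3750 m
Load 2 — applied couple M₀=5 kN·m at a=18/5 m (b=L-a=12/5):
  y_2 = M₀x²/(2EI)  [x≤a] = 5·2²/(2·5000) = 1/500 m
Superposition: y = Σ y_i = 1/7500 m ≈ 0.000133 m

y(2) = 1/7500 m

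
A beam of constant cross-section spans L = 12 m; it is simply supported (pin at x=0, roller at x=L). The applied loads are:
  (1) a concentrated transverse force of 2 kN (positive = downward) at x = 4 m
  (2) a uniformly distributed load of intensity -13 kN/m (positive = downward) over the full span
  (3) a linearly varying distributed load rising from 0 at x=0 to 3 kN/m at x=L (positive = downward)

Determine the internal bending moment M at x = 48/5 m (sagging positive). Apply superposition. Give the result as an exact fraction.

Load 1 — point force P=2 kN at a=4 m (b=L-a=8):
  M_1 = Pa(L-x)/L  [x>a] = 2·4·(12-(48/5))/12 = 8/5 kN·m
Load 2 — uniform load w=-13 kN/m over full span:
  M_2 = wx(L-x)/2 = (-13)·(48/5)·(12-(48/5))/2 = -3744/25 kN·m
Load 3 — triangular load w₀=3 kN/m (0→w₀ over full span):
  M_3 = w₀Lx/6 - w₀x³/(6L) = 3·12·(48/5)/6 - 3·(48/5)³/(6·12) = 2592/125 kN·m
Superposition: M = Σ M_i = -15928/125 kN·m ≈ -127.424000 kN·m

M(48/5) = -15928/125 kN·m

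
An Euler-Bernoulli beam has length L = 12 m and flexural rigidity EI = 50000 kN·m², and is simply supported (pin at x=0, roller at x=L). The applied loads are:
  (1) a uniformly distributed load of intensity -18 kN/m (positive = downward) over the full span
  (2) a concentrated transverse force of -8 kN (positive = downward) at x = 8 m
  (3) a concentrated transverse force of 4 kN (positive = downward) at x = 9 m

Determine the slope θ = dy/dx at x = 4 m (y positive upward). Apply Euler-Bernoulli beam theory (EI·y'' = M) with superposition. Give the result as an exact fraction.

θ(4) = 11611/900000 rad

Load 1 — uniform load w=-18 kN/m over full span:
  θ_1 = -w(L³-6Lx²+4x³)/(24EI) = -(-18)·(12³-6·12·4²+4·4³)/(24·50000) = 39/3125 rad
Load 2 — point force P=-8 kN at a=8 m (b=L-a=4):
  θ_2 = -Pb(L²-b²-3x²)/(6LEI)  [x≤a] = -(-8)·4·(12²-4²-3·4²)/(6·12·50000) = 4/5625 rad
Load 3 — point force P=4 kN at a=9 m (b=L-a=3):
  θ_3 = -Pb(L²-b²-3x²)/(6LEI)  [x≤a] = -4·3·(12²-3²-3·4²)/(6·12·50000) = -29/100000 rad
Superposition: θ = Σ θ_i = 11611/900000 rad ≈ 0.012901 rad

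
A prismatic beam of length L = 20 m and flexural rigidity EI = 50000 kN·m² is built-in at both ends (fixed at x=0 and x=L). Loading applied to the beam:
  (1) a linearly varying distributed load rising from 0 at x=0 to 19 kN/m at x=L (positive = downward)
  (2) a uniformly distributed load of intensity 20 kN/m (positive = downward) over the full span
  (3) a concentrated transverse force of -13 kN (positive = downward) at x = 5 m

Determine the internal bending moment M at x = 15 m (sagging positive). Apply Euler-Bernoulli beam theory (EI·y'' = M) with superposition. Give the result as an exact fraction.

Load 1 — triangular load w₀=19 kN/m (0→w₀ over full span):
  M_1 = 3w₀Lx/20 - w₀L²/30 - w₀x³/(6L) = 3·19·20·15/20 - 19·20²/30 - 19·15³/(6·20) = 1615/24 kN·m
Load 2 — uniform load w=20 kN/m over full span:
  M_2 = wLx/2 - wL²/12 - wx²/2 = 20·20·15/2 - 20·20²/12 - 20·15²/2 = 250/3 kN·m
Load 3 — point force P=-13 kN at a=5 m (b=L-a=15):
  M_3 = Pa²(a+3b)(L-x)/L³ - Pa²b/L²  [x>a] = (-13)·5²·(5+3·15)·(20-15)/20³ - (-13)·5²·15/20² = 65/32 kN·m
Superposition: M = Σ M_i = 4885/32 kN·m ≈ 152.656250 kN·m

M(15) = 4885/32 kN·m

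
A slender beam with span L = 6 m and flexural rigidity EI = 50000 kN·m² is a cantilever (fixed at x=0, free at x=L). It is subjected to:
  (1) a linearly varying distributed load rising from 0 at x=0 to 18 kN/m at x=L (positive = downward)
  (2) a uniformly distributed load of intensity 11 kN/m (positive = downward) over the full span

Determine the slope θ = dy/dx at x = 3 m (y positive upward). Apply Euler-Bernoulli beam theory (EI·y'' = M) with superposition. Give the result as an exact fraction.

Load 1 — triangular load w₀=18 kN/m (0→w₀ over full span):
  θ_1 = (w₀Lx²/4-w₀L²x/3-w₀x⁴/(24L))/EI = (18·6·3²/4-18·6²·3/3-18·3⁴/(24·6))/50000 = -3321/400000 rad
Load 2 — uniform load w=11 kN/m over full span:
  θ_2 = -wx(x²-3Lx+3L²)/(6EI) = -11·3·(3²-3·6·3+3·6²)/(6·50000) = -693/100000 rad
Superposition: θ = Σ θ_i = -6093/400000 rad ≈ -0.015232 rad

θ(3) = -6093/400000 rad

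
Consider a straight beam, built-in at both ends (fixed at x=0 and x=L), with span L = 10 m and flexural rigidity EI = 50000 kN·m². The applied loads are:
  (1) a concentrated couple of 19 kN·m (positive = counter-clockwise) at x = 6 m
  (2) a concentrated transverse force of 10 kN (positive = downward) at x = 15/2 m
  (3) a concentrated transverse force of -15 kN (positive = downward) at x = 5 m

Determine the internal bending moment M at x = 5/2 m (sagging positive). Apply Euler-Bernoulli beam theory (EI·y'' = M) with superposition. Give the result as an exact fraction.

Load 1 — applied couple M₀=19 kN·m at a=6 m (b=L-a=4):
  M_1 = R_Ax - M_A  [x≤a] with R_A=342/125, M_A=152/25 = (342/125)·(5/2) - (152/25) = 19/25 kN·m
Load 2 — point force P=10 kN at a=15/2 m (b=L-a=5/2):
  M_2 = Pb²(3a+b)x/L³ - Pab²/L²  [x≤a] = 10·(5/2)²·(3·(15/2)+(5/2))·(5/2)/10³ - 10·(15/2)·(5/2)²/10² = -25/32 kN·m
Load 3 — point force P=-15 kN at a=5 m (b=L-a=5):
  M_3 = Pb²(3a+b)x/L³ - Pab²/L²  [x≤a] = (-15)·5²·(3·5+5)·(5/2)/10³ - (-15)·5·5²/10² = 0 kN·m
Superposition: M = Σ M_i = -17/800 kN·m ≈ -0.021250 kN·m

M(5/2) = -17/800 kN·m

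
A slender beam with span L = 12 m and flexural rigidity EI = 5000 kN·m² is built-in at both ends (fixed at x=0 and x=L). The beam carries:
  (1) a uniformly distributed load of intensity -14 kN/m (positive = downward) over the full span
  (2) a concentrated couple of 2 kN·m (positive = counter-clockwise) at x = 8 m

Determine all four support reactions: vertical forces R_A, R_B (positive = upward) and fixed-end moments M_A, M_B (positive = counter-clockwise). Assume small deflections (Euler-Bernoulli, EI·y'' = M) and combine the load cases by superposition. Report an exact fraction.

Load 1 — uniform load w=-14 kN/m over full span:
  R_A = wL/2 = (-14)·12/2 = -84 kN
  M_A = wL²/12 = (-14)·12²/12 = -168 kN·m
  R_B = wL/2 = (-14)·12/2 = -84 kN
  M_B = -wL²/12 = -(-14)·12²/12 = 168 kN·m
Load 2 — applied couple M₀=2 kN·m at a=8 m (b=L-a=4):
  R_A = 6M₀ab/L³ = 6·2·8·4/12³ = 2/9 kN
  M_A = M₀b(2a-b)/L² = 2·4·(2·8-4)/12² = 2/3 kN·m
  R_B = -6M₀ab/L³ = -6·2·8·4/12³ = -2/9 kN
  M_B = M₀a(2b-a)/L² = 2·8·(2·4-8)/12² = 0 kN·m
Superposition: R_A = -754/9 kN, M_A = -502/3 kN·m, R_B = -758/9 kN, M_B = 168 kN·m

R_A = -754/9 kN, M_A = -502/3 kN·m, R_B = -758/9 kN, M_B = 168 kN·m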